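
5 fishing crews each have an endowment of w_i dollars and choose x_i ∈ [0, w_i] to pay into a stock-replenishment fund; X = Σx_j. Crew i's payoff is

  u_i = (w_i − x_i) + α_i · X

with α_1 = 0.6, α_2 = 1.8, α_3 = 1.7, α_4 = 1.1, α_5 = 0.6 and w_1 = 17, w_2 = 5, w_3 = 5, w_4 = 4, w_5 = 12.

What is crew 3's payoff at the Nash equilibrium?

∂u_i/∂x_i = α_i − 1, so crew i contributes w_i if α_i > 1, else 0.
α_i > 1 for i ∈ {2, 3, 4}; NE contributions (0, 5, 5, 4, 0), X = 14.
u_3 = (5 − 5) + 1.7·14 = 23.8.

23.8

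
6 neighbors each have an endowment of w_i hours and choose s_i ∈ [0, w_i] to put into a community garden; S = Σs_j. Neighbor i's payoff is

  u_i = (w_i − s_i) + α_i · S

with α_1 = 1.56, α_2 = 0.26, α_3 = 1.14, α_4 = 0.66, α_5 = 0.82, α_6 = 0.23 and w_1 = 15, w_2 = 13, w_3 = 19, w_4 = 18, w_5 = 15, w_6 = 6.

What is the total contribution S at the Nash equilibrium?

∂u_i/∂s_i = α_i − 1, so neighbor i contributes w_i if α_i > 1, else 0.
α_i > 1 for i ∈ {1, 3}; NE contributions (15, 0, 19, 0, 0, 0), S = 34.

34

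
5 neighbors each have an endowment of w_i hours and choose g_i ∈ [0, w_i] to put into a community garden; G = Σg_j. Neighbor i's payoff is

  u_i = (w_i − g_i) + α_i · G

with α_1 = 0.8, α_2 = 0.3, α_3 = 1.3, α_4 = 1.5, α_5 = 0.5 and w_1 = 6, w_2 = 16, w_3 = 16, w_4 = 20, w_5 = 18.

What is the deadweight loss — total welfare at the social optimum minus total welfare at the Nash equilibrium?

∂u_i/∂g_i = α_i − 1, so neighbor i contributes w_i if α_i > 1, else 0.
α_i > 1 for i ∈ {3, 4}; NE contributions (0, 0, 16, 20, 0), G = 36.
W^NE = Σw_i − G^NE + (Σα_i)·G^NE = 76 + 3.4·36 = 198.4.
Planner: ∂(Σu_j)/∂g_i = Σα_j − 1 = 3.4 > 0, so everyone contributes w_i; G^SO = 76, W^SO = 76 + 3.4·76 = 334.4.
Deadweight loss = 136.

136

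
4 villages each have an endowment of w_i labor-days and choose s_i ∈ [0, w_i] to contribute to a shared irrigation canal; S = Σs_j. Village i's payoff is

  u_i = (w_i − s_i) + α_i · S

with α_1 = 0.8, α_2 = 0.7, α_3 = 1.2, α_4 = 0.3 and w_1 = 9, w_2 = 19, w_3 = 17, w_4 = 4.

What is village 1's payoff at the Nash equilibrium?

22.6

∂u_i/∂s_i = α_i − 1, so village i contributes w_i if α_i > 1, else 0.
α_i > 1 for i ∈ {3}; NE contributions (0, 0, 17, 0), S = 17.
u_1 = (9 − 0) + 0.8·17 = 22.6.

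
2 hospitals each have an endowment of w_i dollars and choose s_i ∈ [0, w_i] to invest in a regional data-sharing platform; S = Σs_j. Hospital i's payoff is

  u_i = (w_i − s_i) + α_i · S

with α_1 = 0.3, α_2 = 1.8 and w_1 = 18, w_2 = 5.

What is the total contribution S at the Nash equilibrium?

∂u_i/∂s_i = α_i − 1, so hospital i contributes w_i if α_i > 1, else 0.
α_i > 1 for i ∈ {2}; NE contributions (0, 5), S = 5.

5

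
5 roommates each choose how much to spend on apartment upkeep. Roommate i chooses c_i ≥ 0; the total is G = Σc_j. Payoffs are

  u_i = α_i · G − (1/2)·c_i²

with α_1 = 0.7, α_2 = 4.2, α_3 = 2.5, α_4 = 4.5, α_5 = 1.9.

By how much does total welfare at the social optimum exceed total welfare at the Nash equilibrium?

Roommate i's FOC: ∂u_i/∂c_i = α_i − c_i = 0, so c_i* = α_i.
NE contributions = (0.7, 4.2, 2.5, 4.5, 1.9); G = 13.8.
W^NE = (Σα)·G − ½Σα_i² = 13.8² − ½·48.24 = 166.32.
Planner sets c_i = Σα_j = 13.8 for every i, so G^SO = 5·13.8 = 69.
W^SO = (Σα)·G^SO − ½·5·(Σα)² = (5/2)·13.8² = 476.1.
Deadweight loss = W^SO − W^NE = 309.78.

309.78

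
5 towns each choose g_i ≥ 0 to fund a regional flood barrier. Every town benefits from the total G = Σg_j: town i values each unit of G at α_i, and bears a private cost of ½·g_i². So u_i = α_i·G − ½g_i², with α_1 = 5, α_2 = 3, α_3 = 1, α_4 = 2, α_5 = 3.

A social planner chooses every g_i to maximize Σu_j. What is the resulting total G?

Planner FOC: ∂(Σu_j)/∂g_i = (Σα_j) − g_i = 0, so g_i^SO = Σα_j = 14 for every i; G^SO = 70.

70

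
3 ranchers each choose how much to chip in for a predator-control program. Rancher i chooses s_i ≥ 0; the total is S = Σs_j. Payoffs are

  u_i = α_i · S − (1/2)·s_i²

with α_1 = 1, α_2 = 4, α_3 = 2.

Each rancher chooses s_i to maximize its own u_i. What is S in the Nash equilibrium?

7

Rancher i's FOC: ∂u_i/∂s_i = α_i − s_i = 0, so s_i* = α_i.
NE contributions = (1, 4, 2); S = 7.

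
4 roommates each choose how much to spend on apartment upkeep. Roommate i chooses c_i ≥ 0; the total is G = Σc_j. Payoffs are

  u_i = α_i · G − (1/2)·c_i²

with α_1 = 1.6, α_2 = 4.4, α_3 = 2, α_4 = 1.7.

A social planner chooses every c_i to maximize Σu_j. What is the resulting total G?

38.8

Planner FOC: ∂(Σu_j)/∂c_i = (Σα_j) − c_i = 0, so c_i^SO = Σα_j = 9.7 for every i; G^SO = 38.8.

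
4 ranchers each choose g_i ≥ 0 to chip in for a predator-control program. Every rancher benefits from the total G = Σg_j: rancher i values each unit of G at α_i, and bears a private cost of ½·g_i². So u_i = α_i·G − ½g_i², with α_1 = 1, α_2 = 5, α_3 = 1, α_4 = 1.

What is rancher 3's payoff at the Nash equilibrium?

Rancher i's FOC: ∂u_i/∂g_i = α_i − g_i = 0, so g_i* = α_i.
NE contributions = (1, 5, 1, 1); G = 8.
u_3 = α_3·G − ½·(g_3)² = 1·8 − ½·1² = 7.5.

7.5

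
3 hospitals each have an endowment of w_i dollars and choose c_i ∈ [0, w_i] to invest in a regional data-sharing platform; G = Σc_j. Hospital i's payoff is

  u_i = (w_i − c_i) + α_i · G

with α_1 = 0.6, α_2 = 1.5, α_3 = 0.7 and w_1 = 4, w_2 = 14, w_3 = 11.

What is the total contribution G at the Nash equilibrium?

14

∂u_i/∂c_i = α_i − 1, so hospital i contributes w_i if α_i > 1, else 0.
α_i > 1 for i ∈ {2}; NE contributions (0, 14, 0), G = 14.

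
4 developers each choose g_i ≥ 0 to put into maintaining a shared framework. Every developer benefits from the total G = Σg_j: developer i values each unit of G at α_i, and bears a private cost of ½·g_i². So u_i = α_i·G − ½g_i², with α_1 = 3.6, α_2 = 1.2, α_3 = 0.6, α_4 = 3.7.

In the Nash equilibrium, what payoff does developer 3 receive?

5.28

Developer i's FOC: ∂u_i/∂g_i = α_i − g_i = 0, so g_i* = α_i.
NE contributions = (3.6, 1.2, 0.6, 3.7); G = 9.1.
u_3 = α_3·G − ½·(g_3)² = 0.6·9.1 − ½·0.6² = 5.28.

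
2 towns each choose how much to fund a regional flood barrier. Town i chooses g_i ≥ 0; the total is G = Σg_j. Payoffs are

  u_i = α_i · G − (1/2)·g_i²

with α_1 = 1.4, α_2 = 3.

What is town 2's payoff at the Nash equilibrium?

8.7

Town i's FOC: ∂u_i/∂g_i = α_i − g_i = 0, so g_i* = α_i.
NE contributions = (1.4, 3); G = 4.4.
u_2 = α_2·G − ½·(g_2)² = 3·4.4 − ½·3² = 8.7.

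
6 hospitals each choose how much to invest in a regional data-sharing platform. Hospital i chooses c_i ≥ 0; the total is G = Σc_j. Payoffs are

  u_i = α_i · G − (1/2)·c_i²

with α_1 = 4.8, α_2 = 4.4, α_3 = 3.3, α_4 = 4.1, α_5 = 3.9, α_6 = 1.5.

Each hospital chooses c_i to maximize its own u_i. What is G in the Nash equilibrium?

Hospital i's FOC: ∂u_i/∂c_i = α_i − c_i = 0, so c_i* = α_i.
NE contributions = (4.8, 4.4, 3.3, 4.1, 3.9, 1.5); G = 22.

22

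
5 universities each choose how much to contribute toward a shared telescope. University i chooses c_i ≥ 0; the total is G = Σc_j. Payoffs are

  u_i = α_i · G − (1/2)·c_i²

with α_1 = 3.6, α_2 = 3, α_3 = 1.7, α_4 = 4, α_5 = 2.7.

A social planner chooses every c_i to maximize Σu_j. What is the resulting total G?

75

Planner FOC: ∂(Σu_j)/∂c_i = (Σα_j) − c_i = 0, so c_i^SO = Σα_j = 15 for every i; G^SO = 75.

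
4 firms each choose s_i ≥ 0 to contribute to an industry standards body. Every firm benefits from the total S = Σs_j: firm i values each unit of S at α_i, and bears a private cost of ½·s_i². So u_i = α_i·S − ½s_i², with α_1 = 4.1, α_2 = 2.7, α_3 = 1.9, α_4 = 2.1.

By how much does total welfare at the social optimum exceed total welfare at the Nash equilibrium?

132.7

Firm i's FOC: ∂u_i/∂s_i = α_i − s_i = 0, so s_i* = α_i.
NE contributions = (4.1, 2.7, 1.9, 2.1); S = 10.8.
W^NE = (Σα)·S − ½Σα_i² = 10.8² − ½·32.12 = 100.58.
Planner sets s_i = Σα_j = 10.8 for every i, so S^SO = 4·10.8 = 43.2.
W^SO = (Σα)·S^SO − ½·4·(Σα)² = (4/2)·10.8² = 233.28.
Deadweight loss = W^SO − W^NE = 132.7.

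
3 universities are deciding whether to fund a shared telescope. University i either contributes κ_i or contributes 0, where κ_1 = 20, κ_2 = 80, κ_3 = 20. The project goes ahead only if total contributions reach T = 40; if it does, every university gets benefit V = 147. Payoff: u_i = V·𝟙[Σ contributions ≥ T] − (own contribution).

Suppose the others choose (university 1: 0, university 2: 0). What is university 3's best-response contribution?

Others' total = 0. Even contributing 20 gives 20 < 40: no benefit either way.
Best response: 0.

0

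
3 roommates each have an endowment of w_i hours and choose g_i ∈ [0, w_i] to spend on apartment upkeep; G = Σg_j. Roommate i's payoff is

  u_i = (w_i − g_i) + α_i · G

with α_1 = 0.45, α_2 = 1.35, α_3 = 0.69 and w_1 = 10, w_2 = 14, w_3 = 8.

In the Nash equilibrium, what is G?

14

∂u_i/∂g_i = α_i − 1, so roommate i contributes w_i if α_i > 1, else 0.
α_i > 1 for i ∈ {2}; NE contributions (0, 14, 0), G = 14.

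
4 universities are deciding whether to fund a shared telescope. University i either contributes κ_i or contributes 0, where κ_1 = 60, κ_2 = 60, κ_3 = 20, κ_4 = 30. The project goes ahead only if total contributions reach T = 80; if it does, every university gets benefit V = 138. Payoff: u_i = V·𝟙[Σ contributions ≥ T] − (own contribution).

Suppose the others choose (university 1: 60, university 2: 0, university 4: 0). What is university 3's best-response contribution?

Others' total = 60. Contributing 20 brings total to 80 ≥ 80: gain V − κ_3 = 118.
Best response: 20.

20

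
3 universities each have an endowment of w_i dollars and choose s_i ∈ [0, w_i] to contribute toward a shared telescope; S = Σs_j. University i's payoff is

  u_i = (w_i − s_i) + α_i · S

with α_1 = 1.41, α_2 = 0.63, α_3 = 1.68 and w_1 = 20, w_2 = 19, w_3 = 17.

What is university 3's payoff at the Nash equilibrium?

62.16

∂u_i/∂s_i = α_i − 1, so university i contributes w_i if α_i > 1, else 0.
α_i > 1 for i ∈ {1, 3}; NE contributions (20, 0, 17), S = 37.
u_3 = (17 − 17) + 1.68·37 = 62.16.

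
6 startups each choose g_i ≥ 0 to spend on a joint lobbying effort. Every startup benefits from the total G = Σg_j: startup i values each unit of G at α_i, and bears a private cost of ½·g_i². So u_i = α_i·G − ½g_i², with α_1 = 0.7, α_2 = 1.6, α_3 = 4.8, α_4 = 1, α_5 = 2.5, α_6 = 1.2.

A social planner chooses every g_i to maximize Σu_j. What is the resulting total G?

70.8

Planner FOC: ∂(Σu_j)/∂g_i = (Σα_j) − g_i = 0, so g_i^SO = Σα_j = 11.8 for every i; G^SO = 70.8.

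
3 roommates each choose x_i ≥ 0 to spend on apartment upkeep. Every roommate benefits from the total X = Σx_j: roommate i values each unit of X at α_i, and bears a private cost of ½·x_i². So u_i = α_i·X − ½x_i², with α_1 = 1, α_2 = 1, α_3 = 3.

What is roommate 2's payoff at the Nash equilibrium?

Roommate i's FOC: ∂u_i/∂x_i = α_i − x_i = 0, so x_i* = α_i.
NE contributions = (1, 1, 3); X = 5.
u_2 = α_2·X − ½·(x_2)² = 1·5 − ½·1² = 4.5.

4.5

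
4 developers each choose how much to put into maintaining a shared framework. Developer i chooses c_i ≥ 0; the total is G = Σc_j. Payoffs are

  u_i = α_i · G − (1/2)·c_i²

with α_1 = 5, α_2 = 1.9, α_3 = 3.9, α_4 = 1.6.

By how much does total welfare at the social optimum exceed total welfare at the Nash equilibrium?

Developer i's FOC: ∂u_i/∂c_i = α_i − c_i = 0, so c_i* = α_i.
NE contributions = (5, 1.9, 3.9, 1.6); G = 12.4.
W^NE = (Σα)·G − ½Σα_i² = 12.4² − ½·46.38 = 130.57.
Planner sets c_i = Σα_j = 12.4 for every i, so G^SO = 4·12.4 = 49.6.
W^SO = (Σα)·G^SO − ½·4·(Σα)² = (4/2)·12.4² = 307.52.
Deadweight loss = W^SO − W^NE = 176.95.

176.95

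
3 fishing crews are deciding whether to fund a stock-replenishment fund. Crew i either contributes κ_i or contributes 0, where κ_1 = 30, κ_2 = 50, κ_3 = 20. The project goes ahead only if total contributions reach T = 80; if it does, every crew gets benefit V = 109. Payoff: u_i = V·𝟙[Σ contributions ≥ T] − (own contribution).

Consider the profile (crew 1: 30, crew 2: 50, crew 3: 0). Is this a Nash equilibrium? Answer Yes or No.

Yes

Total = 80 ≥ 80: provided.
Crew 1 (pledges 30, payoff 79): dropping to 0 → total 50, payoff 0. No gain.
Crew 2 (pledges 50, payoff 59): dropping to 0 → total 30, payoff 0. No gain.
Crew 3 (pledges 0, payoff 109): pledging 20 → total 100, payoff 89. No gain.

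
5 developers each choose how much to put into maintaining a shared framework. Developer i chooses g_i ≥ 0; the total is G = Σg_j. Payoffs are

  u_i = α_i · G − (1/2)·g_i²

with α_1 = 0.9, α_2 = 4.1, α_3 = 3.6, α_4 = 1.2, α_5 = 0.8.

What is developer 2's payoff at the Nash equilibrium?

35.055

Developer i's FOC: ∂u_i/∂g_i = α_i − g_i = 0, so g_i* = α_i.
NE contributions = (0.9, 4.1, 3.6, 1.2, 0.8); G = 10.6.
u_2 = α_2·G − ½·(g_2)² = 4.1·10.6 − ½·4.1² = 35.055.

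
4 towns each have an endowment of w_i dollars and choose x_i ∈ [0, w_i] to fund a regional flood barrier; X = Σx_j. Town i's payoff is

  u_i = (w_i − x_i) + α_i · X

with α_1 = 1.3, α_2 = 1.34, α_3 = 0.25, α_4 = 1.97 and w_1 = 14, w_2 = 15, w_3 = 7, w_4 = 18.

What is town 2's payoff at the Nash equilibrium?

62.98

∂u_i/∂x_i = α_i − 1, so town i contributes w_i if α_i > 1, else 0.
α_i > 1 for i ∈ {1, 2, 4}; NE contributions (14, 15, 0, 18), X = 47.
u_2 = (15 − 15) + 1.34·47 = 62.98.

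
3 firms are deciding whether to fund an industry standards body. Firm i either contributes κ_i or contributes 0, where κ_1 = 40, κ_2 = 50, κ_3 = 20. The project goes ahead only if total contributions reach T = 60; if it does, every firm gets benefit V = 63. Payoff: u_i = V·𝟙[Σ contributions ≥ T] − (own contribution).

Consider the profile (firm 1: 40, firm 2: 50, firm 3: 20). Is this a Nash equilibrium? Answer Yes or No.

Total = 110 ≥ 60: provided.
Firm 1 (pledges 40, payoff 23): dropping to 0 → total 70, payoff 63. Profitable deviation.

No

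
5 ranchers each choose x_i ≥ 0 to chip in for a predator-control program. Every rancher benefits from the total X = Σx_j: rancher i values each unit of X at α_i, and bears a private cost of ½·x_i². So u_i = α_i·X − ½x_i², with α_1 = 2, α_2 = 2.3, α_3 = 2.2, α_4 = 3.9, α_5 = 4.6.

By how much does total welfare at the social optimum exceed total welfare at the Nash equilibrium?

362.75

Rancher i's FOC: ∂u_i/∂x_i = α_i − x_i = 0, so x_i* = α_i.
NE contributions = (2, 2.3, 2.2, 3.9, 4.6); X = 15.
W^NE = (Σα)·X − ½Σα_i² = 15² − ½·50.5 = 199.75.
Planner sets x_i = Σα_j = 15 for every i, so X^SO = 5·15 = 75.
W^SO = (Σα)·X^SO − ½·5·(Σα)² = (5/2)·15² = 562.5.
Deadweight loss = W^SO − W^NE = 362.75.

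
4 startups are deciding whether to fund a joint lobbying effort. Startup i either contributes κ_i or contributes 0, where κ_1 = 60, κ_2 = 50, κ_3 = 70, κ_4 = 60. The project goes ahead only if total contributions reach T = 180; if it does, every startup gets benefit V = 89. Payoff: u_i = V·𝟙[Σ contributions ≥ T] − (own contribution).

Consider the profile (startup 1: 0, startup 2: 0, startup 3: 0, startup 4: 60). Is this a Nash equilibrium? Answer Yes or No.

Total = 60 < 180: not provided.
Startup 1 (pledges 0, payoff 0): pledging 60 → total 120, payoff -60. No gain.
Startup 2 (pledges 0, payoff 0): pledging 50 → total 110, payoff -50. No gain.
Startup 3 (pledges 0, payoff 0): pledging 70 → total 130, payoff -70. No gain.
Startup 4 (pledges 60, payoff -60): dropping to 0 → total 0, payoff 0. Profitable deviation.

No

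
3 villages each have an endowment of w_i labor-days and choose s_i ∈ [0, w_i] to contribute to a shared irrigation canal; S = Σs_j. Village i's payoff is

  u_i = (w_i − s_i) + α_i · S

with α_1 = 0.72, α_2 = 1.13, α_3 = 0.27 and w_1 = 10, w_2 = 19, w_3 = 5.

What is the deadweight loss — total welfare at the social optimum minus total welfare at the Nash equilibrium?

16.8

∂u_i/∂s_i = α_i − 1, so village i contributes w_i if α_i > 1, else 0.
α_i > 1 for i ∈ {2}; NE contributions (0, 19, 0), S = 19.
W^NE = Σw_i − S^NE + (Σα_i)·S^NE = 34 + 1.12·19 = 55.28.
Planner: ∂(Σu_j)/∂s_i = Σα_j − 1 = 1.12 > 0, so everyone contributes w_i; S^SO = 34, W^SO = 34 + 1.12·34 = 72.08.
Deadweight loss = 16.8.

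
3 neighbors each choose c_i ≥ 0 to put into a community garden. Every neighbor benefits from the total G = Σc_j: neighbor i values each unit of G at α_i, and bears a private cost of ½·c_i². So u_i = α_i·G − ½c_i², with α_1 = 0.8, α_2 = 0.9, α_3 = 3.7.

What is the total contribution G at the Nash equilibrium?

5.4

Neighbor i's FOC: ∂u_i/∂c_i = α_i − c_i = 0, so c_i* = α_i.
NE contributions = (0.8, 0.9, 3.7); G = 5.4.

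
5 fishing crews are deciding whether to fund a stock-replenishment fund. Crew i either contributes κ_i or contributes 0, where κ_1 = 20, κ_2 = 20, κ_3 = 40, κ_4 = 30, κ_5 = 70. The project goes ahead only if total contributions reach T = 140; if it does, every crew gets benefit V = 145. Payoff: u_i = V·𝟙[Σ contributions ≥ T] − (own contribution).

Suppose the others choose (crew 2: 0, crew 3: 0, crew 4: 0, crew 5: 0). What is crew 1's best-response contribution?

Others' total = 0. Even contributing 20 gives 20 < 140: no benefit either way.
Best response: 0.

0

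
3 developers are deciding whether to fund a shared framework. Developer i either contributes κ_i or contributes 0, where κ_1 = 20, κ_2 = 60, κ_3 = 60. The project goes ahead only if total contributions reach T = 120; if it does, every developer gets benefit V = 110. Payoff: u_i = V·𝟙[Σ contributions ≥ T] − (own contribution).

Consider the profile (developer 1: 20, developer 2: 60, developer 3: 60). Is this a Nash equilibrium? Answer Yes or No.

Total = 140 ≥ 120: provided.
Developer 1 (pledges 20, payoff 90): dropping to 0 → total 120, payoff 110. Profitable deviation.

No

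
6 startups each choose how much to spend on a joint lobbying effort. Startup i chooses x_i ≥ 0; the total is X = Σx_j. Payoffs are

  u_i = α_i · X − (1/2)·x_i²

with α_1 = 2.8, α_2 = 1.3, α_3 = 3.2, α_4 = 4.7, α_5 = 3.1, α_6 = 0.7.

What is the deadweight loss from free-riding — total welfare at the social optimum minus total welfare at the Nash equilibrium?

525.26

Startup i's FOC: ∂u_i/∂x_i = α_i − x_i = 0, so x_i* = α_i.
NE contributions = (2.8, 1.3, 3.2, 4.7, 3.1, 0.7); X = 15.8.
W^NE = (Σα)·X − ½Σα_i² = 15.8² − ½·51.96 = 223.66.
Planner sets x_i = Σα_j = 15.8 for every i, so X^SO = 6·15.8 = 94.8.
W^SO = (Σα)·X^SO − ½·6·(Σα)² = (6/2)·15.8² = 748.92.
Deadweight loss = W^SO − W^NE = 525.26.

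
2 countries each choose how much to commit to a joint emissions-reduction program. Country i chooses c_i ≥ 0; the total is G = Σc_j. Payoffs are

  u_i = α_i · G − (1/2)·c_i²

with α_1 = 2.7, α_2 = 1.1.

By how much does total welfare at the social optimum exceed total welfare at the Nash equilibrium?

Country i's FOC: ∂u_i/∂c_i = α_i − c_i = 0, so c_i* = α_i.
NE contributions = (2.7, 1.1); G = 3.8.
W^NE = (Σα)·G − ½Σα_i² = 3.8² − ½·8.5 = 10.19.
Planner sets c_i = Σα_j = 3.8 for every i, so G^SO = 2·3.8 = 7.6.
W^SO = (Σα)·G^SO − ½·2·(Σα)² = (2/2)·3.8² = 14.44.
Deadweight loss = W^SO − W^NE = 4.25.

4.25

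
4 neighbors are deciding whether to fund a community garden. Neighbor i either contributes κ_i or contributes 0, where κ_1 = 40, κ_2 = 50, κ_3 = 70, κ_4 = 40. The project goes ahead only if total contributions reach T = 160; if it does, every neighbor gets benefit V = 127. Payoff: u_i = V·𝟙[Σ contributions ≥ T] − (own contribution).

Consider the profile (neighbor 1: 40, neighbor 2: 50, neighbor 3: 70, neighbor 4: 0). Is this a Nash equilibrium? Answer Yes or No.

Yes

Total = 160 ≥ 160: provided.
Neighbor 1 (pledges 40, payoff 87): dropping to 0 → total 120, payoff 0. No gain.
Neighbor 2 (pledges 50, payoff 77): dropping to 0 → total 110, payoff 0. No gain.
Neighbor 3 (pledges 70, payoff 57): dropping to 0 → total 90, payoff 0. No gain.
Neighbor 4 (pledges 0, payoff 127): pledging 40 → total 200, payoff 87. No gain.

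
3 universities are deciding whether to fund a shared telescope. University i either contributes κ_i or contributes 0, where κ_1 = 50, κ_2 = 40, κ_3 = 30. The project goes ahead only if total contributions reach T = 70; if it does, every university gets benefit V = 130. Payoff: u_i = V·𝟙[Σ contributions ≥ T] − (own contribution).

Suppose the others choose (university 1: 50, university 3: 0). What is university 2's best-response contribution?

40

Others' total = 50. Contributing 40 brings total to 90 ≥ 70: gain V − κ_2 = 90.
Best response: 40.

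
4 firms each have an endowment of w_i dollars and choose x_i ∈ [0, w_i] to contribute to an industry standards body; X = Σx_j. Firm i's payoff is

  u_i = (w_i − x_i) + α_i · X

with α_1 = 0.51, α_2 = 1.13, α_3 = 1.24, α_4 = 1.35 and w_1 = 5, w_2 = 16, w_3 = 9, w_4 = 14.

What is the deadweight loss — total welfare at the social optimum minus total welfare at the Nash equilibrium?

16.15

∂u_i/∂x_i = α_i − 1, so firm i contributes w_i if α_i > 1, else 0.
α_i > 1 for i ∈ {2, 3, 4}; NE contributions (0, 16, 9, 14), X = 39.
W^NE = Σw_i − X^NE + (Σα_i)·X^NE = 44 + 3.23·39 = 169.97.
Planner: ∂(Σu_j)/∂x_i = Σα_j − 1 = 3.23 > 0, so everyone contributes w_i; X^SO = 44, W^SO = 44 + 3.23·44 = 186.12.
Deadweight loss = 16.15.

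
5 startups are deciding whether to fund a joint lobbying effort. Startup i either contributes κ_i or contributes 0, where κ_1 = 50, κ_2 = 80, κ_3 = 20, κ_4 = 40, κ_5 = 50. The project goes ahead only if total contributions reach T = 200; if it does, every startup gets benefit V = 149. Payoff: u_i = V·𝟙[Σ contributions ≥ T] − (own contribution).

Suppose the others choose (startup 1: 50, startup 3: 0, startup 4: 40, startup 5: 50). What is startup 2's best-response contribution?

80

Others' total = 140. Contributing 80 brings total to 220 ≥ 200: gain V − κ_2 = 69.
Best response: 80.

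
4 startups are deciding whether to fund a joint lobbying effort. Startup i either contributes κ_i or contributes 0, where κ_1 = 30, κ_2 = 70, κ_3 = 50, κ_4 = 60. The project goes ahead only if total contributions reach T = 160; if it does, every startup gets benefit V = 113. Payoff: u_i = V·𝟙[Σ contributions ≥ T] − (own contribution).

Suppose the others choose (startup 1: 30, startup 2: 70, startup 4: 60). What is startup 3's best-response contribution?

Others' total = 160 ≥ 160; contributing adds cost 50 for no extra benefit.
Best response: 0.

0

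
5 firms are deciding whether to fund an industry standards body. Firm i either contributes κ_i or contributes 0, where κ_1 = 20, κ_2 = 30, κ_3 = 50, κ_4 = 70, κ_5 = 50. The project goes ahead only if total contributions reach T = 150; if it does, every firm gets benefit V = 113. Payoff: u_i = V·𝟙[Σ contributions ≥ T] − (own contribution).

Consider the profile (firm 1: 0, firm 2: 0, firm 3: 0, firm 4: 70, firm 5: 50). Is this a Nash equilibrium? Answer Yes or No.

Total = 120 < 150: not provided.
Firm 1 (pledges 0, payoff 0): pledging 20 → total 140, payoff -20. No gain.
Firm 2 (pledges 0, payoff 0): pledging 30 → total 150, payoff 83. Profitable deviation.

No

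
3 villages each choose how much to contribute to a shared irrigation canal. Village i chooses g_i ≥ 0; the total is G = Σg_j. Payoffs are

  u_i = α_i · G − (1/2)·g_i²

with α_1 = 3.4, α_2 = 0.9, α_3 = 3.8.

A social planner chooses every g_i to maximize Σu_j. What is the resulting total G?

24.3

Planner FOC: ∂(Σu_j)/∂g_i = (Σα_j) − g_i = 0, so g_i^SO = Σα_j = 8.1 for every i; G^SO = 24.3.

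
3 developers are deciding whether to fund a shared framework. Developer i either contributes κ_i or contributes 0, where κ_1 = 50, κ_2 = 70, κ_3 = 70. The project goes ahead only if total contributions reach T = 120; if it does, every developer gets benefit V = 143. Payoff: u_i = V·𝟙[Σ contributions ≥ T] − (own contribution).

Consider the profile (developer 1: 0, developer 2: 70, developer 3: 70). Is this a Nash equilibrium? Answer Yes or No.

Total = 140 ≥ 120: provided.
Developer 1 (pledges 0, payoff 143): pledging 50 → total 190, payoff 93. No gain.
Developer 2 (pledges 70, payoff 73): dropping to 0 → total 70, payoff 0. No gain.
Developer 3 (pledges 70, payoff 73): dropping to 0 → total 70, payoff 0. No gain.

Yes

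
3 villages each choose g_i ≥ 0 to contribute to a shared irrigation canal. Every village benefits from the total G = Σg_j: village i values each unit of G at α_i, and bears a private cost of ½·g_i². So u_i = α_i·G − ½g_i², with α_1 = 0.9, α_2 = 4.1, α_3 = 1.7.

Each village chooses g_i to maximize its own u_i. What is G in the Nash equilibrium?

6.7

Village i's FOC: ∂u_i/∂g_i = α_i − g_i = 0, so g_i* = α_i.
NE contributions = (0.9, 4.1, 1.7); G = 6.7.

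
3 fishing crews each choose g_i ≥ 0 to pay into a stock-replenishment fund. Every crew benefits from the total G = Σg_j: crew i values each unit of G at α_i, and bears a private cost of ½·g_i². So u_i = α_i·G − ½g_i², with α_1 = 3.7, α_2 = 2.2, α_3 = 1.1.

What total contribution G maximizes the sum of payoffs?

Planner FOC: ∂(Σu_j)/∂g_i = (Σα_j) − g_i = 0, so g_i^SO = Σα_j = 7 for every i; G^SO = 21.

21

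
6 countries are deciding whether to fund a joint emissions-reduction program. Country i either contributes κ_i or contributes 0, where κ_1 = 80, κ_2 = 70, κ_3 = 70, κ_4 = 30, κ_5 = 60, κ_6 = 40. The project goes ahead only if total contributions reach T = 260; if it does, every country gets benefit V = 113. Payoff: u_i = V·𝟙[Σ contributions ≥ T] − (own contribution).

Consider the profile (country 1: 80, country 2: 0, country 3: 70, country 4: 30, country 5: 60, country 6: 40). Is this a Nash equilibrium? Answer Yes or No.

Total = 280 ≥ 260: provided.
Country 1 (pledges 80, payoff 33): dropping to 0 → total 200, payoff 0. No gain.
Country 2 (pledges 0, payoff 113): pledging 70 → total 350, payoff 43. No gain.
Country 3 (pledges 70, payoff 43): dropping to 0 → total 210, payoff 0. No gain.
Country 4 (pledges 30, payoff 83): dropping to 0 → total 250, payoff 0. No gain.
Country 5 (pledges 60, payoff 53): dropping to 0 → total 220, payoff 0. No gain.
Country 6 (pledges 40, payoff 73): dropping to 0 → total 240, payoff 0. No gain.

Yes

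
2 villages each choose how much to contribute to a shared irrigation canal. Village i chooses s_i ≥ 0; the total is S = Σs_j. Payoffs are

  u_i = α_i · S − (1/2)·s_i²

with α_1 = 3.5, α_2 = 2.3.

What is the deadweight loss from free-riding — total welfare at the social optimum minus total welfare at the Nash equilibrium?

8.77

Village i's FOC: ∂u_i/∂s_i = α_i − s_i = 0, so s_i* = α_i.
NE contributions = (3.5, 2.3); S = 5.8.
W^NE = (Σα)·S − ½Σα_i² = 5.8² − ½·17.54 = 24.87.
Planner sets s_i = Σα_j = 5.8 for every i, so S^SO = 2·5.8 = 11.6.
W^SO = (Σα)·S^SO − ½·2·(Σα)² = (2/2)·5.8² = 33.64.
Deadweight loss = W^SO − W^NE = 8.77.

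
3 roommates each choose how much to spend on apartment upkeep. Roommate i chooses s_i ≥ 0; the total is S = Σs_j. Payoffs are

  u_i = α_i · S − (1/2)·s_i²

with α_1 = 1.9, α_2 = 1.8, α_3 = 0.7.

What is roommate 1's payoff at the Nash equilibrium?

6.555

Roommate i's FOC: ∂u_i/∂s_i = α_i − s_i = 0, so s_i* = α_i.
NE contributions = (1.9, 1.8, 0.7); S = 4.4.
u_1 = α_1·S − ½·(s_1)² = 1.9·4.4 − ½·1.9² = 6.555.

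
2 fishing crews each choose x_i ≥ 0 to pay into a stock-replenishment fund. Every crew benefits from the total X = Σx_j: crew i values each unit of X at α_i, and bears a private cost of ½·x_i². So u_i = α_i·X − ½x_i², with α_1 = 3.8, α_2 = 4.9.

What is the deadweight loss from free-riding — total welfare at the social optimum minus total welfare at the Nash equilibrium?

Crew i's FOC: ∂u_i/∂x_i = α_i − x_i = 0, so x_i* = α_i.
NE contributions = (3.8, 4.9); X = 8.7.
W^NE = (Σα)·X − ½Σα_i² = 8.7² − ½·38.45 = 56.465.
Planner sets x_i = Σα_j = 8.7 for every i, so X^SO = 2·8.7 = 17.4.
W^SO = (Σα)·X^SO − ½·2·(Σα)² = (2/2)·8.7² = 75.69.
Deadweight loss = W^SO − W^NE = 19.225.

19.225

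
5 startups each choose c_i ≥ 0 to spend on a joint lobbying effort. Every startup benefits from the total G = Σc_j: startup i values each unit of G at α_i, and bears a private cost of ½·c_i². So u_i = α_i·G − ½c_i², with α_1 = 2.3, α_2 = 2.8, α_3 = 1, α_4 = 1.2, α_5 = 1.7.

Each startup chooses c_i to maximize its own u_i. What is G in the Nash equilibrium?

9

Startup i's FOC: ∂u_i/∂c_i = α_i − c_i = 0, so c_i* = α_i.
NE contributions = (2.3, 2.8, 1, 1.2, 1.7); G = 9.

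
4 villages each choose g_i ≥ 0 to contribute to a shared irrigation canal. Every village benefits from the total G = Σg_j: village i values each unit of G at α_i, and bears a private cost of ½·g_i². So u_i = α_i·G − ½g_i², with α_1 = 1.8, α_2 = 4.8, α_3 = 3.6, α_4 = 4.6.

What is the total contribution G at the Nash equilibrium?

14.8

Village i's FOC: ∂u_i/∂g_i = α_i − g_i = 0, so g_i* = α_i.
NE contributions = (1.8, 4.8, 3.6, 4.6); G = 14.8.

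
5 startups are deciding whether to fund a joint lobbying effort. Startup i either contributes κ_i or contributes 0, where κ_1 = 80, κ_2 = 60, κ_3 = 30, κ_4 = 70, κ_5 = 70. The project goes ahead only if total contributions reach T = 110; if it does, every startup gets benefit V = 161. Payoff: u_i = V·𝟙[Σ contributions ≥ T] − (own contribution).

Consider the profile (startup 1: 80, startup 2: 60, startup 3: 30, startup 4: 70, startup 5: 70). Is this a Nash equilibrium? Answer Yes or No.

Total = 310 ≥ 110: provided.
Startup 1 (pledges 80, payoff 81): dropping to 0 → total 230, payoff 161. Profitable deviation.

No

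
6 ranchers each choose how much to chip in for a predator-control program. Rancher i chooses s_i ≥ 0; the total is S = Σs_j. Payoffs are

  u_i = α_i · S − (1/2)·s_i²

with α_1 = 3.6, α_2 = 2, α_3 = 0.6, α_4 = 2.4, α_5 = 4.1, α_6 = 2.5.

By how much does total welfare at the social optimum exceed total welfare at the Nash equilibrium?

485.15

Rancher i's FOC: ∂u_i/∂s_i = α_i − s_i = 0, so s_i* = α_i.
NE contributions = (3.6, 2, 0.6, 2.4, 4.1, 2.5); S = 15.2.
W^NE = (Σα)·S − ½Σα_i² = 15.2² − ½·46.14 = 207.97.
Planner sets s_i = Σα_j = 15.2 for every i, so S^SO = 6·15.2 = 91.2.
W^SO = (Σα)·S^SO − ½·6·(Σα)² = (6/2)·15.2² = 693.12.
Deadweight loss = W^SO − W^NE = 485.15.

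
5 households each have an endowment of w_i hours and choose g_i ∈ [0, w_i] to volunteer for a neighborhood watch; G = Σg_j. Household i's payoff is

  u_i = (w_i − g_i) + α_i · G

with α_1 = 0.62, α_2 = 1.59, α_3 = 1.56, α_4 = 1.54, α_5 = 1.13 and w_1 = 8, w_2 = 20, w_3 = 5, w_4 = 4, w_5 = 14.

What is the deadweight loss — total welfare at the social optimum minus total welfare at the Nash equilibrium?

43.52

∂u_i/∂g_i = α_i − 1, so household i contributes w_i if α_i > 1, else 0.
α_i > 1 for i ∈ {2, 3, 4, 5}; NE contributions (0, 20, 5, 4, 14), G = 43.
W^NE = Σw_i − G^NE + (Σα_i)·G^NE = 51 + 5.44·43 = 284.92.
Planner: ∂(Σu_j)/∂g_i = Σα_j − 1 = 5.44 > 0, so everyone contributes w_i; G^SO = 51, W^SO = 51 + 5.44·51 = 328.44.
Deadweight loss = 43.52.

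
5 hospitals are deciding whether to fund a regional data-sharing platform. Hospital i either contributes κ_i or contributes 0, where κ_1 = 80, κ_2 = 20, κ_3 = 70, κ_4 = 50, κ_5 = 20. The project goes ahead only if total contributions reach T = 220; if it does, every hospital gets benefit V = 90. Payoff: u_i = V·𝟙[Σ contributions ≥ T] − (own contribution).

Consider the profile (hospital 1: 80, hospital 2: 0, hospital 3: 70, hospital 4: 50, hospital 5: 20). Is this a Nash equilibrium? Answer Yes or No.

Yes

Total = 220 ≥ 220: provided.
Hospital 1 (pledges 80, payoff 10): dropping to 0 → total 140, payoff 0. No gain.
Hospital 2 (pledges 0, payoff 90): pledging 20 → total 240, payoff 70. No gain.
Hospital 3 (pledges 70, payoff 20): dropping to 0 → total 150, payoff 0. No gain.
Hospital 4 (pledges 50, payoff 40): dropping to 0 → total 170, payoff 0. No gain.
Hospital 5 (pledges 20, payoff 70): dropping to 0 → total 200, payoff 0. No gain.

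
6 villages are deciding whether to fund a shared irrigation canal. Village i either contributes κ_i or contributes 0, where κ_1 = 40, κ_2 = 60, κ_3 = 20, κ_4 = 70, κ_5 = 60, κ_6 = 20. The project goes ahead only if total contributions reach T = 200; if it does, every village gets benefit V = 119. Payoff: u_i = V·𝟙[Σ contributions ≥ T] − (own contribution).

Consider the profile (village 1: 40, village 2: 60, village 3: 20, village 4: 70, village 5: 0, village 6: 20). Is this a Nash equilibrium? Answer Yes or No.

Total = 210 ≥ 200: provided.
Village 1 (pledges 40, payoff 79): dropping to 0 → total 170, payoff 0. No gain.
Village 2 (pledges 60, payoff 59): dropping to 0 → total 150, payoff 0. No gain.
Village 3 (pledges 20, payoff 99): dropping to 0 → total 190, payoff 0. No gain.
Village 4 (pledges 70, payoff 49): dropping to 0 → total 140, payoff 0. No gain.
Village 5 (pledges 0, payoff 119): pledging 60 → total 270, payoff 59. No gain.
Village 6 (pledges 20, payoff 99): dropping to 0 → total 190, payoff 0. No gain.

Yes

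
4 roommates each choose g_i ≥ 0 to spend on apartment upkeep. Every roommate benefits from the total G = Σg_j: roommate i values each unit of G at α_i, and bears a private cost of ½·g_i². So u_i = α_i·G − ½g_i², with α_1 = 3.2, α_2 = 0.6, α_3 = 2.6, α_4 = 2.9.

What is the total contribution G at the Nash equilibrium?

9.3

Roommate i's FOC: ∂u_i/∂g_i = α_i − g_i = 0, so g_i* = α_i.
NE contributions = (3.2, 0.6, 2.6, 2.9); G = 9.3.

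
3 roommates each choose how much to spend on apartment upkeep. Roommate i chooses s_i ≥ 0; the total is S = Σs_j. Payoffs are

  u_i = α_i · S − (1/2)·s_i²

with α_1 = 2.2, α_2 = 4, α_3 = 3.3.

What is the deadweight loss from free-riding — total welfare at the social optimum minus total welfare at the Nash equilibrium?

60.99

Roommate i's FOC: ∂u_i/∂s_i = α_i − s_i = 0, so s_i* = α_i.
NE contributions = (2.2, 4, 3.3); S = 9.5.
W^NE = (Σα)·S − ½Σα_i² = 9.5² − ½·31.73 = 74.385.
Planner sets s_i = Σα_j = 9.5 for every i, so S^SO = 3·9.5 = 28.5.
W^SO = (Σα)·S^SO − ½·3·(Σα)² = (3/2)·9.5² = 135.375.
Deadweight loss = W^SO − W^NE = 60.99.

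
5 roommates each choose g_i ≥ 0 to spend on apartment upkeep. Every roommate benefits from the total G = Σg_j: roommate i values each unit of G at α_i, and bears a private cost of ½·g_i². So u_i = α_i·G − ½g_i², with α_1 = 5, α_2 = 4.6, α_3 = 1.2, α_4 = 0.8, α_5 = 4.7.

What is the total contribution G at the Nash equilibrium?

16.3

Roommate i's FOC: ∂u_i/∂g_i = α_i − g_i = 0, so g_i* = α_i.
NE contributions = (5, 4.6, 1.2, 0.8, 4.7); G = 16.3.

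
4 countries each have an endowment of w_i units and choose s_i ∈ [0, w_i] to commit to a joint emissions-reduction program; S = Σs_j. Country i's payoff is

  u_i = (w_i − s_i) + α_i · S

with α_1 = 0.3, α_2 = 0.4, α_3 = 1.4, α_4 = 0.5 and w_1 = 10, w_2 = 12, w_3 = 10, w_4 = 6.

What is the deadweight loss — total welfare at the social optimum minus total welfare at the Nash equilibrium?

44.8

∂u_i/∂s_i = α_i − 1, so country i contributes w_i if α_i > 1, else 0.
α_i > 1 for i ∈ {3}; NE contributions (0, 0, 10, 0), S = 10.
W^NE = Σw_i − S^NE + (Σα_i)·S^NE = 38 + 1.6·10 = 54.
Planner: ∂(Σu_j)/∂s_i = Σα_j − 1 = 1.6 > 0, so everyone contributes w_i; S^SO = 38, W^SO = 38 + 1.6·38 = 98.8.
Deadweight loss = 44.8.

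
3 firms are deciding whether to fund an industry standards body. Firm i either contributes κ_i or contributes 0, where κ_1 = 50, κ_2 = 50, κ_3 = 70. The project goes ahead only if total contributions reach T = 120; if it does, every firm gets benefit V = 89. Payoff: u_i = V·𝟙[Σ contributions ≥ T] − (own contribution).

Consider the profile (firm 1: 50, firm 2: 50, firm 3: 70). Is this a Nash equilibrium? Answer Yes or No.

No

Total = 170 ≥ 120: provided.
Firm 1 (pledges 50, payoff 39): dropping to 0 → total 120, payoff 89. Profitable deviation.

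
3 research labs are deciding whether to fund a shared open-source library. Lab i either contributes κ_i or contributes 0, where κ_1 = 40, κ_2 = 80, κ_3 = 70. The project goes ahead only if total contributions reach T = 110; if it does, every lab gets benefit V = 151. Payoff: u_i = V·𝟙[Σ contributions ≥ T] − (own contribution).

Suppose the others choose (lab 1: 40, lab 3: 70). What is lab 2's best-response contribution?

Others' total = 110 ≥ 110; contributing adds cost 80 for no extra benefit.
Best response: 0.

0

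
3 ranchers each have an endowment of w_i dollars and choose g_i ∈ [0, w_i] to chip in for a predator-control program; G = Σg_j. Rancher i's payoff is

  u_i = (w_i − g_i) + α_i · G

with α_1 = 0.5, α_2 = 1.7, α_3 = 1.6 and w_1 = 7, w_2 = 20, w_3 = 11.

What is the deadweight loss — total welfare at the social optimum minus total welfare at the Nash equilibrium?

19.6

∂u_i/∂g_i = α_i − 1, so rancher i contributes w_i if α_i > 1, else 0.
α_i > 1 for i ∈ {2, 3}; NE contributions (0, 20, 11), G = 31.
W^NE = Σw_i − G^NE + (Σα_i)·G^NE = 38 + 2.8·31 = 124.8.
Planner: ∂(Σu_j)/∂g_i = Σα_j − 1 = 2.8 > 0, so everyone contributes w_i; G^SO = 38, W^SO = 38 + 2.8·38 = 144.4.
Deadweight loss = 19.6.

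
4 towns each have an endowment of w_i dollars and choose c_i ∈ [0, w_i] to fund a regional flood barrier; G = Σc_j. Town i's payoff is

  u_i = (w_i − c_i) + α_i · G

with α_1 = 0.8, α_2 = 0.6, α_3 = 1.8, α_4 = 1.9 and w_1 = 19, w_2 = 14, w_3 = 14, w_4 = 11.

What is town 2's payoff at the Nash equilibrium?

29

∂u_i/∂c_i = α_i − 1, so town i contributes w_i if α_i > 1, else 0.
α_i > 1 for i ∈ {3, 4}; NE contributions (0, 0, 14, 11), G = 25.
u_2 = (14 − 0) + 0.6·25 = 29.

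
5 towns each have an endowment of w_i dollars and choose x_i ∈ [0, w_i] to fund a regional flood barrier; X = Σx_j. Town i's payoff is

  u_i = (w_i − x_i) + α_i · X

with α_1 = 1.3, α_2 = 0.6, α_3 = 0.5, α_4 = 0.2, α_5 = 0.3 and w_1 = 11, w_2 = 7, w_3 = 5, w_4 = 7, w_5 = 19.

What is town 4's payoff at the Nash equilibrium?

∂u_i/∂x_i = α_i − 1, so town i contributes w_i if α_i > 1, else 0.
α_i > 1 for i ∈ {1}; NE contributions (11, 0, 0, 0, 0), X = 11.
u_4 = (7 − 0) + 0.2·11 = 9.2.

9.2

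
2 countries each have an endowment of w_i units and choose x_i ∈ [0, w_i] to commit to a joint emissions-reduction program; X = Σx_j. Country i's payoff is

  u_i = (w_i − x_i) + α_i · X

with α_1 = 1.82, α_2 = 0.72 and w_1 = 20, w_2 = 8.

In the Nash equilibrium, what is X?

20

∂u_i/∂x_i = α_i − 1, so country i contributes w_i if α_i > 1, else 0.
α_i > 1 for i ∈ {1}; NE contributions (20, 0), X = 20.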